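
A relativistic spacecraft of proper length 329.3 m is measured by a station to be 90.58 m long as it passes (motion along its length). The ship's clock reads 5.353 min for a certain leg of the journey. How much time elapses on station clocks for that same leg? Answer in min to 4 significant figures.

Length contraction ⇒ γ = L₀/L = 329.3/90.58 = 3.63546
Time dilation: Δt = γτ₀ = 3.63546 × 5.353 min = 19.46 min

Δt ≈ 19.46 min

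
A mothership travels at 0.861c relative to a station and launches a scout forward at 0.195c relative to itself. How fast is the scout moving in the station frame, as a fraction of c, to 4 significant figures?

u ≈ 0.9042c

Compose boost 2: (0.195 + 0.861)/(1 + 0.195×0.861) = 1.056/1.16790 = 0.9042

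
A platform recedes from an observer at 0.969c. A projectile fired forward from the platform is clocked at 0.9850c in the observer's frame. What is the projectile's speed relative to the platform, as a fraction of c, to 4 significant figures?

u' ≈ 0.3514c

Inverse velocity addition: u' = (u − v)/(1 − uv/c²)
= (0.9850 − 0.969)/(1 − 0.9850×0.969) = 0.01600/0.0455350 = 0.3514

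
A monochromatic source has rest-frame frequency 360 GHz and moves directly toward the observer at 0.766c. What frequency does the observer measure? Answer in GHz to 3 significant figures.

f_obs ≈ 989 GHz

Relativistic Doppler: f_obs = f_src √((1+β)/(1−β))
= 360 × √(1.7660/0.23400) = 360 × 2.7472 = 989 GHz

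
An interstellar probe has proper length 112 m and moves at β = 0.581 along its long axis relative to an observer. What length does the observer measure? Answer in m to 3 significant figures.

γ = 1/√(1 − 0.581²) = 1.2286
Length contraction: L = L₀/γ = 112/1.2286 = 91.2 m

L ≈ 91.2 m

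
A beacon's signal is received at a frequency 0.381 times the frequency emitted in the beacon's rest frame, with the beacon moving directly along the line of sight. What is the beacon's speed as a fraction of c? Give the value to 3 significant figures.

β ≈ 0.746

f_obs/f_src = √((1−β)/(1+β)) = 0.381  ⇒  (1−β)/(1+β) = 0.14516
β = |1 − D²|/(1 + D²) = |1 − 0.14516|/(1 + 0.14516) = 0.746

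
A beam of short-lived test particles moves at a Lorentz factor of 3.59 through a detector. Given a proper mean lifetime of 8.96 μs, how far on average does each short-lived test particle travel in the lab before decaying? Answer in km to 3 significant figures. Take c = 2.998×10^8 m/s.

β = √(1 − 1/γ²) = √(1 − 1/3.59²) = 0.96042
Dilated lifetime: Δt = γτ₀ = 3.59 × 8.96 μs = 32.166 μs
d = vΔt = 0.96042c × 32.166 μs = 2.8793×10^8 m/s × 3.2166×10^-5 s = 9.26 km

d ≈ 9.26 km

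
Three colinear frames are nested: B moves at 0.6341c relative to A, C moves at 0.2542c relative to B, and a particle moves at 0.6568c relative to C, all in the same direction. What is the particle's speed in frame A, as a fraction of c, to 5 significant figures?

Compose boost 2: (0.2542 + 0.6341)/(1 + 0.2542×0.6341) = 0.88830/1.161188 = 0.7649923
Compose boost 3: (0.6568 + 0.7649923)/(1 + 0.6568×0.7649923) = 1.421792/1.502447 = 0.94632

u ≈ 0.94632c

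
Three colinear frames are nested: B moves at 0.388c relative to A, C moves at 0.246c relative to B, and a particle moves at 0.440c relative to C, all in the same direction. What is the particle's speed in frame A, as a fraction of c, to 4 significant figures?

Compose boost 2: (0.246 + 0.388)/(1 + 0.246×0.388) = 0.6340/1.09545 = 0.578759
Compose boost 3: (0.440 + 0.578759)/(1 + 0.440×0.578759) = 1.01876/1.25465 = 0.8120

u ≈ 0.8120c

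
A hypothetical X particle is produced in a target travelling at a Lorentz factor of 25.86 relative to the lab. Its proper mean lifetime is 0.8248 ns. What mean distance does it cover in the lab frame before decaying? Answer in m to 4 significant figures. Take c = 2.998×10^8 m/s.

d ≈ 6.390 m

β = √(1 − 1/γ²) = √(1 − 1/25.86²) = 0.999252
Dilated lifetime: Δt = γτ₀ = 25.86 × 0.8248 ns = 21.3293 ns
d = vΔt = 0.999252c × 21.3293 ns = 2.99576×10^8 m/s × 2.13293×10^-8 s = 6.390 m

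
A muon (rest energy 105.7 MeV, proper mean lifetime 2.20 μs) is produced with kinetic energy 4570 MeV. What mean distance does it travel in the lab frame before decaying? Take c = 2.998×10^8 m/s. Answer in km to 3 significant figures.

γ = 1 + K/(m₀c²) = 1 + 4570/105.7 = 44.236
β = √(1 − 1/γ²) = 0.99974
Dilated lifetime: γτ₀ = 44.236 × 2.20 μs = 97.318 μs
d = βc·γτ₀ = 0.99974 × (2.998×10^8 m/s) × 9.7318×10^-5 s = 29.2 km

d ≈ 29.2 km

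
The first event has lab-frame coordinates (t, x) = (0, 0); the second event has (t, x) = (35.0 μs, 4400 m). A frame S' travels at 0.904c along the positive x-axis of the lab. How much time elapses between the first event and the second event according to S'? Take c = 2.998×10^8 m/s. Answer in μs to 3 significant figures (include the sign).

γ = 1/√(1 − 0.904²) = 2.3390
Δt' = γ(Δt − vΔx/c²) = 2.3390 × (35.0 μs − 0.904×4400 m / (2.998×10^8 m/s))
= 2.3390 × (21.732 μs) = 50.8 μs

Δt' ≈ 50.8 μs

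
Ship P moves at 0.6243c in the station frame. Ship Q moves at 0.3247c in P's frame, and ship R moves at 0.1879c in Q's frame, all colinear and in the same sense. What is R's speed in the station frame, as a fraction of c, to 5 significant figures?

Compose boost 2: (0.3247 + 0.6243)/(1 + 0.3247×0.6243) = 0.94900/1.202710 = 0.7890513
Compose boost 3: (0.1879 + 0.7890513)/(1 + 0.1879×0.7890513) = 0.9769513/1.148263 = 0.85081

u ≈ 0.85081c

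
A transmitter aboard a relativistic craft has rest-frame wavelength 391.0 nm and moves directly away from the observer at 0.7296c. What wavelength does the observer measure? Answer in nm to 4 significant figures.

λ_obs ≈ 988.9 nm

Relativistic Doppler: λ_obs = λ_src √((1+β)/(1−β))
= 391.0 × √(1.72960/0.270400) = 391.0 × 2.52912 = 988.9 nm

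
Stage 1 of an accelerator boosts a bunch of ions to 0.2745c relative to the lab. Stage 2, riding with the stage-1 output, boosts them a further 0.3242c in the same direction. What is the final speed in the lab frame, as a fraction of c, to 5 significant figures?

u ≈ 0.54977c

Compose boost 2: (0.3242 + 0.2745)/(1 + 0.3242×0.2745) = 0.59870/1.088993 = 0.54977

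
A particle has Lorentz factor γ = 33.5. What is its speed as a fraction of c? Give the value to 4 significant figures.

β = √(1 − 1/γ²) = √(1 − 1/33.5²) = √(0.999109) = 0.9996

β ≈ 0.9996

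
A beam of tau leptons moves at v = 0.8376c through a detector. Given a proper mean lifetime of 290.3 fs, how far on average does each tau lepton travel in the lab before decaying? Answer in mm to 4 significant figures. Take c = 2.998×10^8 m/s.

γ = 1/√(1 − 0.8376²) = 1.83055
Dilated lifetime: Δt = γτ₀ = 1.83055 × 290.3 fs = 531.409 fs
d = vΔt = 0.8376c × 531.409 fs = 2.51112×10^8 m/s × 5.31409×10^-13 s = 0.1334 mm

d ≈ 0.1334 mm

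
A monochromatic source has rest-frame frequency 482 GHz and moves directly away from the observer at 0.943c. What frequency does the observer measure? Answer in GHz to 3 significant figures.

Relativistic Doppler: f_obs = f_src √((1−β)/(1+β))
= 482 × √(0.057000/1.9430) = 482 × 0.17128 = 82.6 GHz

f_obs ≈ 82.6 GHz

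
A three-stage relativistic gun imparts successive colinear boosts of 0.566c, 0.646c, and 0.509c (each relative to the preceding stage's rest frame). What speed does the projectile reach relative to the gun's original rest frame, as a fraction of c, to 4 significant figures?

Compose boost 2: (0.646 + 0.566)/(1 + 0.646×0.566) = 1.212/1.36564 = 0.887499
Compose boost 3: (0.509 + 0.887499)/(1 + 0.509×0.887499) = 1.39650/1.45174 = 0.9620

u ≈ 0.9620c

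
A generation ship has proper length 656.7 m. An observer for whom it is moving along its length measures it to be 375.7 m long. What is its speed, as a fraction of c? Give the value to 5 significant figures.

γ = L₀/L = 656.7/375.7 = 1.747937
β = √(1 − 1/γ²) = 0.82018

β ≈ 0.82018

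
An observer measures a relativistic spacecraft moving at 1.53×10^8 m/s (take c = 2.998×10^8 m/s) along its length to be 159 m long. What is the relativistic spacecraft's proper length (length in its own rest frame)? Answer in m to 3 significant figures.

β = v/c = 1.53×10^8 / 2.998×10^8 = 0.51034
γ = 1/√(1 − 0.51034²) = 1.1628
L₀ = γL = 1.1628 × 159 = 185 m

L₀ ≈ 185 m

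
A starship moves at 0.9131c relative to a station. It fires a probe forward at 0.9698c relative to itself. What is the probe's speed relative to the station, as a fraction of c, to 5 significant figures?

u ≈ 0.99861c

Relativistic velocity addition: u = (u' + v)/(1 + u'v/c²)
= (0.9698 + 0.9131)/(1 + 0.9698×0.9131) = 1.8829/1.885524 = 0.99861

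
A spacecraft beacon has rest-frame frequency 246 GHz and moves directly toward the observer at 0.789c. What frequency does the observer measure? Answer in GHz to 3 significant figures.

Relativistic Doppler: f_obs = f_src √((1+β)/(1−β))
= 246 × √(1.7890/0.21100) = 246 × 2.9118 = 716 GHz

f_obs ≈ 716 GHz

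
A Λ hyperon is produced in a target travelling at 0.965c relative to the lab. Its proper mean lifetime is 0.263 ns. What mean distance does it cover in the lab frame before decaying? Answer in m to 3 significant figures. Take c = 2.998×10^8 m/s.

γ = 1/√(1 − 0.965²) = 3.8132
Dilated lifetime: Δt = γτ₀ = 3.8132 × 0.263 ns = 1.0029 ns
d = vΔt = 0.965c × 1.0029 ns = 2.8931×10^8 m/s × 1.0029×10^-9 s = 0.290 m

d ≈ 0.290 m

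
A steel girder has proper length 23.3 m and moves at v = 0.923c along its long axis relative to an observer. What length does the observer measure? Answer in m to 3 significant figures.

γ = 1/√(1 − 0.923²) = 2.5988
Length contraction: L = L₀/γ = 23.3/2.5988 = 8.97 m

L ≈ 8.97 m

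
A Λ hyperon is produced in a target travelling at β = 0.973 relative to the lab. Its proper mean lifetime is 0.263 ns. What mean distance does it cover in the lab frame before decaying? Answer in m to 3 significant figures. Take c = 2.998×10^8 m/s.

d ≈ 0.332 m

γ = 1/√(1 − 0.973²) = 4.3327
Dilated lifetime: Δt = γτ₀ = 4.3327 × 0.263 ns = 1.1395 ns
d = vΔt = 0.973c × 1.1395 ns = 2.9171×10^8 m/s × 1.1395×10^-9 s = 0.332 m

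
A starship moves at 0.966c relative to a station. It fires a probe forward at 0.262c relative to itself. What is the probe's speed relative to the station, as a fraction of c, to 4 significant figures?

u ≈ 0.9800c

Relativistic velocity addition: u = (u' + v)/(1 + u'v/c²)
= (0.262 + 0.966)/(1 + 0.262×0.966) = 1.228/1.25309 = 0.9800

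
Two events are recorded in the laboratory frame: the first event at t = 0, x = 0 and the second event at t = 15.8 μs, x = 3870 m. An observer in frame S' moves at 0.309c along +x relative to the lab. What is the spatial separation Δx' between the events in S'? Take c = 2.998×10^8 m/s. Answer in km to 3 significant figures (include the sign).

Δx' ≈ 2.53 km

γ = 1/√(1 − 0.309²) = 1.0515
Δx' = γ(Δx − vΔt) = 1.0515 × (3870 m − 0.309×(2.998×10^8 m/s)×15.8×10^-6 s)
= 1.0515 × (2406.3 m) = 2.53 km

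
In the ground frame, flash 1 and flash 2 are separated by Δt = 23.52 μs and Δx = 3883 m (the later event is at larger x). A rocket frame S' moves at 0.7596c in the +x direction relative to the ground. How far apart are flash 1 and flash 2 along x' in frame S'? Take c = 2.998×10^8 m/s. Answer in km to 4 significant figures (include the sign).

Δx' ≈ -2.265 km

γ = 1/√(1 − 0.7596²) = 1.53754
Δx' = γ(Δx − vΔt) = 1.53754 × (3883 m − 0.7596×(2.998×10^8 m/s)×23.52×10^-6 s)
= 1.53754 × (-1473.16 m) = -2.265 km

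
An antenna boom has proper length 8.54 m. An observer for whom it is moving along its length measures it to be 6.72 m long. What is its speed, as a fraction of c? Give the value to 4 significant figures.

β ≈ 0.6171

γ = L₀/L = 8.54/6.72 = 1.27083
β = √(1 − 1/γ²) = 0.6171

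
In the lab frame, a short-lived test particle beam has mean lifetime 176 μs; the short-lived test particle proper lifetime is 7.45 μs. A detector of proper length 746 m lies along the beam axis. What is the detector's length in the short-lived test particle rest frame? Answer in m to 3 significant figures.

Time dilation ⇒ γ = Δt/τ₀ = 176/7.45 = 23.624
Length contraction: L = L₀/γ = 746/23.624 = 31.6 m

L ≈ 31.6 m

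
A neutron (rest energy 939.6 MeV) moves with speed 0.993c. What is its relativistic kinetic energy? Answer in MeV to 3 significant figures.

γ = 1/√(1 − 0.993²) = 8.4664
K = (γ − 1)m₀c² = (8.4664 − 1) × 939.6 MeV = 7.4664 × 939.6 MeV = 7020 MeV

K ≈ 7020 MeV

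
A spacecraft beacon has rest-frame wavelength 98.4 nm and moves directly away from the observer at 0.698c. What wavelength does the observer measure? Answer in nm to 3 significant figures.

λ_obs ≈ 233 nm

Relativistic Doppler: λ_obs = λ_src √((1+β)/(1−β))
= 98.4 × √(1.6980/0.30200) = 98.4 × 2.3712 = 233 nm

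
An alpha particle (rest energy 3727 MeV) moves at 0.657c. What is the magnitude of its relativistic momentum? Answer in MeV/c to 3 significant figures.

γ = 1/√(1 − 0.657²) = 1.3265
p = γβm₀c = 1.3265 × 0.657 × 3727 MeV/c = 3250 MeV/c

p ≈ 3250 MeV/c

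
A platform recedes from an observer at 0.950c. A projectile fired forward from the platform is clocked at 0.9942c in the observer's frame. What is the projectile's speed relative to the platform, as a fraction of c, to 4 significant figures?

Inverse velocity addition: u' = (u − v)/(1 − uv/c²)
= (0.9942 − 0.950)/(1 − 0.9942×0.950) = 0.04420/0.0555100 = 0.7963

u' ≈ 0.7963c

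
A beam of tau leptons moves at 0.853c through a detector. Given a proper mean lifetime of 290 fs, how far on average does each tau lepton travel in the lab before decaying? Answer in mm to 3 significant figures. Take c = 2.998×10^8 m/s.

γ = 1/√(1 − 0.853²) = 1.9160
Dilated lifetime: Δt = γτ₀ = 1.9160 × 290 fs = 555.65 fs
d = vΔt = 0.853c × 555.65 fs = 2.5573×10^8 m/s × 5.5565×10^-13 s = 0.142 mm

d ≈ 0.142 mm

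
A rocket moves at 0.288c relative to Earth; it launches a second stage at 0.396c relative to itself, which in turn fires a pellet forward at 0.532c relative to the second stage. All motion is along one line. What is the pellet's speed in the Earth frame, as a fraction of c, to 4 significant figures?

Compose boost 2: (0.396 + 0.288)/(1 + 0.396×0.288) = 0.6840/1.11405 = 0.613977
Compose boost 3: (0.532 + 0.613977)/(1 + 0.532×0.613977) = 1.14598/1.32664 = 0.8638

u ≈ 0.8638c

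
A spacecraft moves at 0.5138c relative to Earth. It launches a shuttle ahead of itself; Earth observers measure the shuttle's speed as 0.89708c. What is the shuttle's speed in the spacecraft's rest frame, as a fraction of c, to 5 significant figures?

Inverse velocity addition: u' = (u − v)/(1 − uv/c²)
= (0.89708 − 0.5138)/(1 − 0.89708×0.5138) = 0.38328/0.5390803 = 0.71099

u' ≈ 0.71099c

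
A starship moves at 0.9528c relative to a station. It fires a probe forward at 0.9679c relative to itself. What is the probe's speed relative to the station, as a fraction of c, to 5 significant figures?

Relativistic velocity addition: u = (u' + v)/(1 + u'v/c²)
= (0.9679 + 0.9528)/(1 + 0.9679×0.9528) = 1.9207/1.922215 = 0.99921

u ≈ 0.99921c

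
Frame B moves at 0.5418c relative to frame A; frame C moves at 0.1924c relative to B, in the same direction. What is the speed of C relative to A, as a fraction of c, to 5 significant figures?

u ≈ 0.66489c

Compose boost 2: (0.1924 + 0.5418)/(1 + 0.1924×0.5418) = 0.73420/1.104242 = 0.66489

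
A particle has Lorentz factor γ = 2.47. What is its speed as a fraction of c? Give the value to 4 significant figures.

β = √(1 − 1/γ²) = √(1 − 1/2.47²) = √(0.836090) = 0.9144

β ≈ 0.9144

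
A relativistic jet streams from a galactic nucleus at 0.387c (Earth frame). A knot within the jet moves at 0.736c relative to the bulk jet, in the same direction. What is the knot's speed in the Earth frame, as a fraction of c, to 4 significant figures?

Relativistic velocity addition: u = (u' + v)/(1 + u'v/c²)
= (0.736 + 0.387)/(1 + 0.736×0.387) = 1.123/1.28483 = 0.8740

u ≈ 0.8740c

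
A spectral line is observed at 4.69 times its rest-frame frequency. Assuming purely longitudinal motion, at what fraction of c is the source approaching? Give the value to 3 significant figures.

β ≈ 0.913

f_obs/f_src = √((1+β)/(1−β)) = 4.69  ⇒  (1+β)/(1−β) = 21.996
β = |1 − D²|/(1 + D²) = |1 − 21.996|/(1 + 21.996) = 0.913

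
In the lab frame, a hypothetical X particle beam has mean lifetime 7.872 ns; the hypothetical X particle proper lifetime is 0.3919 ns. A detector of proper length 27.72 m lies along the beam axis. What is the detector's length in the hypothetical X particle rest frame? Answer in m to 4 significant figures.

Time dilation ⇒ γ = Δt/τ₀ = 7.872/0.3919 = 20.0868
Length contraction: L = L₀/γ = 27.72/20.0868 = 1.380 m

L ≈ 1.380 m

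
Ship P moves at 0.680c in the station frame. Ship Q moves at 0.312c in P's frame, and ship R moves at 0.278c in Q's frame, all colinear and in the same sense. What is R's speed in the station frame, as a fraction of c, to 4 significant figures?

u ≈ 0.8932c

Compose boost 2: (0.312 + 0.680)/(1 + 0.312×0.680) = 0.9920/1.21216 = 0.818374
Compose boost 3: (0.278 + 0.818374)/(1 + 0.278×0.818374) = 1.09637/1.22751 = 0.8932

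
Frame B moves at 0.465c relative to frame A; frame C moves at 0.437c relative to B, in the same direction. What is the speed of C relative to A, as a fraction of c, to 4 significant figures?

u ≈ 0.7497c

Compose boost 2: (0.437 + 0.465)/(1 + 0.437×0.465) = 0.9020/1.20321 = 0.7497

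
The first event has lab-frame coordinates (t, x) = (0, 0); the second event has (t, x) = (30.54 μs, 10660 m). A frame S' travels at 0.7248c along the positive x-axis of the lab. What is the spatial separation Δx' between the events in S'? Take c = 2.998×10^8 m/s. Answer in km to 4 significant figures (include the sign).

γ = 1/√(1 − 0.7248²) = 1.45146
Δx' = γ(Δx − vΔt) = 1.45146 × (10660 m − 0.7248×(2.998×10^8 m/s)×30.54×10^-6 s)
= 1.45146 × (4023.81 m) = 5.840 km

Δx' ≈ 5.840 km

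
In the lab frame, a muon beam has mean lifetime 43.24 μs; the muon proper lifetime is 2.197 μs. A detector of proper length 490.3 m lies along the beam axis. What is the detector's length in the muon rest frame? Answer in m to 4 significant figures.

Time dilation ⇒ γ = Δt/τ₀ = 43.24/2.197 = 19.6814
Length contraction: L = L₀/γ = 490.3/19.6814 = 24.91 m

L ≈ 24.91 m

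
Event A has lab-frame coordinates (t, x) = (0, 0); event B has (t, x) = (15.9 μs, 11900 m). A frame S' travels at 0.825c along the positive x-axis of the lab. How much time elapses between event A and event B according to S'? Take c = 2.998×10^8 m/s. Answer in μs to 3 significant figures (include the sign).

γ = 1/√(1 − 0.825²) = 1.7695
Δt' = γ(Δt − vΔx/c²) = 1.7695 × (15.9 μs − 0.825×11900 m / (2.998×10^8 m/s))
= 1.7695 × (-16.847 μs) = -29.8 μs

Δt' ≈ -29.8 μs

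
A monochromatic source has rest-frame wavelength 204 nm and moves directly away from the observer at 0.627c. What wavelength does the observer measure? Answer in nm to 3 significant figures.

λ_obs ≈ 426 nm

Relativistic Doppler: λ_obs = λ_src √((1+β)/(1−β))
= 204 × √(1.6270/0.37300) = 204 × 2.0885 = 426 nm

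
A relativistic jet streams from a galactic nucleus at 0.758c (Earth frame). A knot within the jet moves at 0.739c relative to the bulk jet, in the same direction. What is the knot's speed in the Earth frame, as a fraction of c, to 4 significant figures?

u ≈ 0.9595c

Relativistic velocity addition: u = (u' + v)/(1 + u'v/c²)
= (0.739 + 0.758)/(1 + 0.739×0.758) = 1.497/1.56016 = 0.9595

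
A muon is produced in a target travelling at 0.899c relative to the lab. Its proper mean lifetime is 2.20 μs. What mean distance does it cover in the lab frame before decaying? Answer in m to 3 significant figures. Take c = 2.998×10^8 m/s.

γ = 1/√(1 − 0.899²) = 2.2834
Dilated lifetime: Δt = γτ₀ = 2.2834 × 2.20 μs = 5.0234 μs
d = vΔt = 0.899c × 5.0234 μs = 2.6952×10^8 m/s × 5.0234×10^-6 s = 1350 m

d ≈ 1350 m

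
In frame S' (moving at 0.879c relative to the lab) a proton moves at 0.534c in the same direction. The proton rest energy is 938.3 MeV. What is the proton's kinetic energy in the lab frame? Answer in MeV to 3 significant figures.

K ≈ 2480 MeV

u_lab = (0.534 + 0.879)/(1 + 0.534×0.879) = 0.961626
γ = 1/√(1 − 0.961626²) = 3.6448
K = (γ − 1)m₀c² = (3.6448 − 1) × 938.3 = 2.6448 × 938.3 = 2480 MeV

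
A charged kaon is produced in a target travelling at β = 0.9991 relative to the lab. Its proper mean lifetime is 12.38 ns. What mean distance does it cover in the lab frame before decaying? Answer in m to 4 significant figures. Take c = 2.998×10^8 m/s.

d ≈ 87.42 m

γ = 1/√(1 − 0.9991²) = 23.5755
Dilated lifetime: Δt = γτ₀ = 23.5755 × 12.38 ns = 291.865 ns
d = vΔt = 0.9991c × 291.865 ns = 2.99530×10^8 m/s × 2.91865×10^-7 s = 87.42 m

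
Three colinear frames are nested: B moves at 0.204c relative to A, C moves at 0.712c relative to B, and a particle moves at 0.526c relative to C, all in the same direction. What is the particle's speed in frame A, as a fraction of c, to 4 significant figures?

u ≈ 0.9332c

Compose boost 2: (0.712 + 0.204)/(1 + 0.712×0.204) = 0.9160/1.14525 = 0.799827
Compose boost 3: (0.526 + 0.799827)/(1 + 0.526×0.799827) = 1.32583/1.42071 = 0.9332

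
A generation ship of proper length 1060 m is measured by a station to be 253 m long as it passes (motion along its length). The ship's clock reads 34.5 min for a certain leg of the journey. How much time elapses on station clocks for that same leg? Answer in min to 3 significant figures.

Length contraction ⇒ γ = L₀/L = 1060/253 = 4.1897
Time dilation: Δt = γτ₀ = 4.1897 × 34.5 min = 145 min

Δt ≈ 145 min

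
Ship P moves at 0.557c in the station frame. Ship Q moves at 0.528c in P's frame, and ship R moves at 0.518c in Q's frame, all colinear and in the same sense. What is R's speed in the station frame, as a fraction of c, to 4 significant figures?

u ≈ 0.9457c

Compose boost 2: (0.528 + 0.557)/(1 + 0.528×0.557) = 1.085/1.29410 = 0.838423
Compose boost 3: (0.518 + 0.838423)/(1 + 0.518×0.838423) = 1.35642/1.43430 = 0.9457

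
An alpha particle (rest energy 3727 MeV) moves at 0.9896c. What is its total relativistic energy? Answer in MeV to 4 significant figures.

γ = 1/√(1 − 0.9896²) = 6.95185
E = γm₀c² = 6.95185 × 3727 MeV = 25910 MeV

E ≈ 25910 MeV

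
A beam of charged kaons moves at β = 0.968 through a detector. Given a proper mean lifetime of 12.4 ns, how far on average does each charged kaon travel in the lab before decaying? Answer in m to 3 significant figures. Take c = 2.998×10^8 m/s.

d ≈ 14.3 m

γ = 1/√(1 − 0.968²) = 3.9849
Dilated lifetime: Δt = γτ₀ = 3.9849 × 12.4 ns = 49.412 ns
d = vΔt = 0.968c × 49.412 ns = 2.9021×10^8 m/s × 4.9412×10^-8 s = 14.3 m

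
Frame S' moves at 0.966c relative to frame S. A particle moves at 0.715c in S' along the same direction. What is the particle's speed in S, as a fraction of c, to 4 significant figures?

u ≈ 0.9943c

Relativistic velocity addition: u = (u' + v)/(1 + u'v/c²)
= (0.715 + 0.966)/(1 + 0.715×0.966) = 1.681/1.69069 = 0.9943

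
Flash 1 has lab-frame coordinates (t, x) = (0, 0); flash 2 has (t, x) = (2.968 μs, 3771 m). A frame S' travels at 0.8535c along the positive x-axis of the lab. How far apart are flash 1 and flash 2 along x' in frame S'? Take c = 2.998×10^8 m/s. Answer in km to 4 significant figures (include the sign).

γ = 1/√(1 − 0.8535²) = 1.91904
Δx' = γ(Δx − vΔt) = 1.91904 × (3771 m − 0.8535×(2.998×10^8 m/s)×2.968×10^-6 s)
= 1.91904 × (3011.55 m) = 5.779 km

Δx' ≈ 5.779 km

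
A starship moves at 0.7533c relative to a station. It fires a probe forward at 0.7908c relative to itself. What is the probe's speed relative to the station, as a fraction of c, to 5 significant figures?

Relativistic velocity addition: u = (u' + v)/(1 + u'v/c²)
= (0.7908 + 0.7533)/(1 + 0.7908×0.7533) = 1.5441/1.595710 = 0.96766

u ≈ 0.96766c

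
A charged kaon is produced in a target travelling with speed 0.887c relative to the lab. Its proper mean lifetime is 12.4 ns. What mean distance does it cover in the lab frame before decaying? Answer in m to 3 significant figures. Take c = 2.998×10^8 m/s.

d ≈ 7.14 m

γ = 1/√(1 − 0.887²) = 2.1656
Dilated lifetime: Δt = γτ₀ = 2.1656 × 12.4 ns = 26.853 ns
d = vΔt = 0.887c × 26.853 ns = 2.6592×10^8 m/s × 2.6853×10^-8 s = 7.14 m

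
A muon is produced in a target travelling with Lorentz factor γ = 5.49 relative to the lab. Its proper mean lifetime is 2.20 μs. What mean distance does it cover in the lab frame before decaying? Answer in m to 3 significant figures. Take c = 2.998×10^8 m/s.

β = √(1 − 1/γ²) = √(1 − 1/5.49²) = 0.98327
Dilated lifetime: Δt = γτ₀ = 5.49 × 2.20 μs = 12.078 μs
d = vΔt = 0.98327c × 12.078 μs = 2.9478×10^8 m/s × 1.2078×10^-5 s = 3560 m

d ≈ 3560 m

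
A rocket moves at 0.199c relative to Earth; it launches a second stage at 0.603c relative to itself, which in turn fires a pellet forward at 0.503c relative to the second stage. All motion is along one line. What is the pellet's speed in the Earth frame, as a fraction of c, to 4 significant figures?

u ≈ 0.8963c

Compose boost 2: (0.603 + 0.199)/(1 + 0.603×0.199) = 0.8020/1.12000 = 0.716073
Compose boost 3: (0.503 + 0.716073)/(1 + 0.503×0.716073) = 1.21907/1.36018 = 0.8963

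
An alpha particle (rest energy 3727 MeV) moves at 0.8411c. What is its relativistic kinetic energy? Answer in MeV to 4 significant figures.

K ≈ 3164 MeV

γ = 1/√(1 − 0.8411²) = 1.84884
K = (γ − 1)m₀c² = (1.84884 − 1) × 3727 MeV = 0.848840 × 3727 MeV = 3164 MeV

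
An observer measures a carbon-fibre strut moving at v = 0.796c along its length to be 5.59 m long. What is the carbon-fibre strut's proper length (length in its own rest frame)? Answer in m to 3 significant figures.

γ = 1/√(1 − 0.796²) = 1.6521
L₀ = γL = 1.6521 × 5.59 = 9.24 m

L₀ ≈ 9.24 m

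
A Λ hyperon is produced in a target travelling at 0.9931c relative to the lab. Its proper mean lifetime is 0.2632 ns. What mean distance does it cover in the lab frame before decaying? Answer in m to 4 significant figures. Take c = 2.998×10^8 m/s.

γ = 1/√(1 − 0.9931²) = 8.52729
Dilated lifetime: Δt = γτ₀ = 8.52729 × 0.2632 ns = 2.24438 ns
d = vΔt = 0.9931c × 2.24438 ns = 2.97731×10^8 m/s × 2.24438×10^-9 s = 0.6682 m

d ≈ 0.6682 m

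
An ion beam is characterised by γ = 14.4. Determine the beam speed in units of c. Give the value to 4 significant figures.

β = √(1 − 1/γ²) = √(1 − 1/14.4²) = √(0.995177) = 0.9976

β ≈ 0.9976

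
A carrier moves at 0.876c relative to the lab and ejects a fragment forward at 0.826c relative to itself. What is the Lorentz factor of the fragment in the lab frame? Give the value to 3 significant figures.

γ ≈ 6.34

u_lab = (0.826 + 0.876)/(1 + 0.826×0.876) = 1.702/1.72358 = 0.987482
γ = 1/√(1 − 0.987482²) = 6.34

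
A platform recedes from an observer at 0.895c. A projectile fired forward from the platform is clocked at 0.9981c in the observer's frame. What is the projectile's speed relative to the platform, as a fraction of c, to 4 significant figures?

Inverse velocity addition: u' = (u − v)/(1 − uv/c²)
= (0.9981 − 0.895)/(1 − 0.9981×0.895) = 0.1031/0.106700 = 0.9663

u' ≈ 0.9663c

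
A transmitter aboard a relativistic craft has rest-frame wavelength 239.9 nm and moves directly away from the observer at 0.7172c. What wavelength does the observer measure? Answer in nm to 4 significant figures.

Relativistic Doppler: λ_obs = λ_src √((1+β)/(1−β))
= 239.9 × √(1.71720/0.282800) = 239.9 × 2.46417 = 591.2 nm

λ_obs ≈ 591.2 nm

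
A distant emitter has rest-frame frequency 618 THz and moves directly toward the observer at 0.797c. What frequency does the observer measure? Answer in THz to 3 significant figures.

f_obs ≈ 1840 THz

Relativistic Doppler: f_obs = f_src √((1+β)/(1−β))
= 618 × √(1.7970/0.20300) = 618 × 2.9753 = 1840 THz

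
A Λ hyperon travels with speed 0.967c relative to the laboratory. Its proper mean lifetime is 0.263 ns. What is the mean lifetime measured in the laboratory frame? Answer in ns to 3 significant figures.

γ = 1/√(1 − 0.967²) = 3.9250
Time dilation: Δt = γτ₀ = 3.9250 × 0.263 ns = 1.03 ns

Δt ≈ 1.03 ns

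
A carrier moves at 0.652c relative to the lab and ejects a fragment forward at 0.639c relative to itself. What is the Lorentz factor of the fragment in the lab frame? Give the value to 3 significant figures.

u_lab = (0.639 + 0.652)/(1 + 0.639×0.652) = 1.291/1.41663 = 0.911319
γ = 1/√(1 − 0.911319²) = 2.43

γ ≈ 2.43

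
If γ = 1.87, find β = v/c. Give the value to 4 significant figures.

β ≈ 0.8450

β = √(1 − 1/γ²) = √(1 − 1/1.87²) = √(0.714032) = 0.8450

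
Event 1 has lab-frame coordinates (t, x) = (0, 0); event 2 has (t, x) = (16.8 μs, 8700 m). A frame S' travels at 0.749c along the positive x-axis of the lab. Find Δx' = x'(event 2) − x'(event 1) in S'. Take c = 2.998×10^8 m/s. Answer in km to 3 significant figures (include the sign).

γ = 1/√(1 − 0.749²) = 1.5093
Δx' = γ(Δx − vΔt) = 1.5093 × (8700 m − 0.749×(2.998×10^8 m/s)×16.8×10^-6 s)
= 1.5093 × (4927.6 m) = 7.44 km

Δx' ≈ 7.44 km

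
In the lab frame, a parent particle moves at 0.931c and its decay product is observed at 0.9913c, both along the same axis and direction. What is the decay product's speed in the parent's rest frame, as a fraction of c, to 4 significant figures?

Inverse velocity addition: u' = (u − v)/(1 − uv/c²)
= (0.9913 − 0.931)/(1 − 0.9913×0.931) = 0.06030/0.0770997 = 0.7821

u' ≈ 0.7821c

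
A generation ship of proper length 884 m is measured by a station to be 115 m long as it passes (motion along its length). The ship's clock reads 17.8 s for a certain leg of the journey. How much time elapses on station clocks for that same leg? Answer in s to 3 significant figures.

Length contraction ⇒ γ = L₀/L = 884/115 = 7.6870
Time dilation: Δt = γτ₀ = 7.6870 × 17.8 s = 137 s

Δt ≈ 137 s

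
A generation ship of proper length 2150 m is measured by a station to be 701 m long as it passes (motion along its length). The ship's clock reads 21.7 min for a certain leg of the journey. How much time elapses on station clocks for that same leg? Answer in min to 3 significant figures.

Δt ≈ 66.6 min

Length contraction ⇒ γ = L₀/L = 2150/701 = 3.0670
Time dilation: Δt = γτ₀ = 3.0670 × 21.7 min = 66.6 min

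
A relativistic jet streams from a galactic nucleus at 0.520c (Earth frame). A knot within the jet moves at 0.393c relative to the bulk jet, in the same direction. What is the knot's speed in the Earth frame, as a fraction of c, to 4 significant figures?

u ≈ 0.7581c

Relativistic velocity addition: u = (u' + v)/(1 + u'v/c²)
= (0.393 + 0.520)/(1 + 0.393×0.520) = 0.9130/1.20436 = 0.7581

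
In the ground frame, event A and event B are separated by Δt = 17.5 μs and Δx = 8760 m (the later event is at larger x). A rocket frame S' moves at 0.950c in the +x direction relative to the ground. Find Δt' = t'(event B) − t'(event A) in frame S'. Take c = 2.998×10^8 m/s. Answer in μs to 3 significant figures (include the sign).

Δt' ≈ -32.9 μs

γ = 1/√(1 − 0.950²) = 3.2026
Δt' = γ(Δt − vΔx/c²) = 3.2026 × (17.5 μs − 0.950×8760 m / (2.998×10^8 m/s))
= 3.2026 × (-10.259 μs) = -32.9 μs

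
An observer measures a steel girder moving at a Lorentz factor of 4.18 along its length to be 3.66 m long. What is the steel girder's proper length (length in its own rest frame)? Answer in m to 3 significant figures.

γ = 4.18 (given)
L₀ = γL = 4.18 × 3.66 = 15.3 m

L₀ ≈ 15.3 m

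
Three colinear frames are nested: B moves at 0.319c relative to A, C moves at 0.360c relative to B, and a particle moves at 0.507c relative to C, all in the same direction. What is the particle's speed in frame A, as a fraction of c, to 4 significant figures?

Compose boost 2: (0.360 + 0.319)/(1 + 0.360×0.319) = 0.6790/1.11484 = 0.609056
Compose boost 3: (0.507 + 0.609056)/(1 + 0.507×0.609056) = 1.11606/1.30879 = 0.8527

u ≈ 0.8527c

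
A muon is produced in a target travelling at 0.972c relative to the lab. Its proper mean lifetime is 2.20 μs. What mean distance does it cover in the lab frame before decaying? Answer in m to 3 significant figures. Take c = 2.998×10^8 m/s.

d ≈ 2730 m

γ = 1/√(1 − 0.972²) = 4.2557
Dilated lifetime: Δt = γτ₀ = 4.2557 × 2.20 μs = 9.3625 μs
d = vΔt = 0.972c × 9.3625 μs = 2.9141×10^8 m/s × 9.3625×10^-6 s = 2730 m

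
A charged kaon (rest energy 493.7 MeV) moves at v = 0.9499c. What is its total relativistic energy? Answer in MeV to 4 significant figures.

γ = 1/√(1 − 0.9499²) = 3.19945
E = γm₀c² = 3.19945 × 493.7 MeV = 1580 MeV

E ≈ 1580 MeV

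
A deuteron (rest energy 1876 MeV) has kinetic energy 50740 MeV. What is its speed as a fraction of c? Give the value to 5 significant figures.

γ = 1 + K/(m₀c²) = 1 + 50740/1876 = 28.04691
β = √(1 − 1/γ²) = 0.99936

β ≈ 0.99936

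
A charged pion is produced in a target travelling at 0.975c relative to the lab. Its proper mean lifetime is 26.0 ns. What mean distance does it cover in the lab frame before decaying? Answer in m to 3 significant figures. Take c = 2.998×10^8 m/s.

d ≈ 34.2 m

γ = 1/√(1 − 0.975²) = 4.5004
Dilated lifetime: Δt = γτ₀ = 4.5004 × 26.0 ns = 117.01 ns
d = vΔt = 0.975c × 117.01 ns = 2.9230×10^8 m/s × 1.1701×10^-7 s = 34.2 m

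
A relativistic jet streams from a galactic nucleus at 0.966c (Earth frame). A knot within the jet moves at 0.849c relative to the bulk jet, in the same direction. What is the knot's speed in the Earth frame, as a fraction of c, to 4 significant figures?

Relativistic velocity addition: u = (u' + v)/(1 + u'v/c²)
= (0.849 + 0.966)/(1 + 0.849×0.966) = 1.815/1.82013 = 0.9972

u ≈ 0.9972c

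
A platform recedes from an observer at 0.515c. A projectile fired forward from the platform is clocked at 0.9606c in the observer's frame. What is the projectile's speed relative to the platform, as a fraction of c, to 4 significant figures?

Inverse velocity addition: u' = (u − v)/(1 − uv/c²)
= (0.9606 − 0.515)/(1 − 0.9606×0.515) = 0.4456/0.505291 = 0.8819

u' ≈ 0.8819c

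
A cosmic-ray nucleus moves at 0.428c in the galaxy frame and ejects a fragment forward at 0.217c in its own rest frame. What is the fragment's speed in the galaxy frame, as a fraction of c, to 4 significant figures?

u ≈ 0.5902c

Compose boost 2: (0.217 + 0.428)/(1 + 0.217×0.428) = 0.6450/1.09288 = 0.5902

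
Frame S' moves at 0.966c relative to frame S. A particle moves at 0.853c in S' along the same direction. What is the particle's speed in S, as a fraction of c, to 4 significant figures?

u ≈ 0.9973c

Relativistic velocity addition: u = (u' + v)/(1 + u'v/c²)
= (0.853 + 0.966)/(1 + 0.853×0.966) = 1.819/1.82400 = 0.9973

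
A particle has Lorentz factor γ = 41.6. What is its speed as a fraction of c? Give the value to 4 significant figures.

β ≈ 0.9997

β = √(1 − 1/γ²) = √(1 − 1/41.6²) = √(0.999422) = 0.9997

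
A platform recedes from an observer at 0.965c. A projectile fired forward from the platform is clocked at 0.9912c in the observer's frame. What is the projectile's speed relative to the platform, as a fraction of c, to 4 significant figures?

u' ≈ 0.6024c

Inverse velocity addition: u' = (u − v)/(1 − uv/c²)
= (0.9912 − 0.965)/(1 − 0.9912×0.965) = 0.02620/0.0434920 = 0.6024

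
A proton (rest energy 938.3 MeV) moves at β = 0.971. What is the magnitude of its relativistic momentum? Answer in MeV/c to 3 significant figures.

p ≈ 3810 MeV/c

γ = 1/√(1 − 0.971²) = 4.1827
p = γβm₀c = 4.1827 × 0.971 × 938.3 MeV/c = 3810 MeV/c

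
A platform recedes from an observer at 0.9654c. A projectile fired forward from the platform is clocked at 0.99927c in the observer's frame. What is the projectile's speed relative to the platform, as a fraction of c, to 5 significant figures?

u' ≈ 0.95936c

Inverse velocity addition: u' = (u − v)/(1 − uv/c²)
= (0.99927 − 0.9654)/(1 − 0.99927×0.9654) = 0.033870/0.03530474 = 0.95936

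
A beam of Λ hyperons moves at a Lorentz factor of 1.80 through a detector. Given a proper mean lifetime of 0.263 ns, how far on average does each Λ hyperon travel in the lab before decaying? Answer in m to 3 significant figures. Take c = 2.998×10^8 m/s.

d ≈ 0.118 m

β = √(1 − 1/γ²) = √(1 − 1/1.80²) = 0.83148
Dilated lifetime: Δt = γτ₀ = 1.80 × 0.263 ns = 0.47340 ns
d = vΔt = 0.83148c × 0.47340 ns = 2.4928×10^8 m/s × 4.7340×10^-10 s = 0.118 m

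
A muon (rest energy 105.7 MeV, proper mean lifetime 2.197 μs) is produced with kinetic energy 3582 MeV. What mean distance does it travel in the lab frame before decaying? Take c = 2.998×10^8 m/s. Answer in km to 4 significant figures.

d ≈ 22.97 km

γ = 1 + K/(m₀c²) = 1 + 3582/105.7 = 34.8884
β = √(1 − 1/γ²) = 0.999589
Dilated lifetime: γτ₀ = 34.8884 × 2.197 μs = 76.6497 μs
d = βc·γτ₀ = 0.999589 × (2.998×10^8 m/s) × 7.66497×10^-5 s = 22.97 km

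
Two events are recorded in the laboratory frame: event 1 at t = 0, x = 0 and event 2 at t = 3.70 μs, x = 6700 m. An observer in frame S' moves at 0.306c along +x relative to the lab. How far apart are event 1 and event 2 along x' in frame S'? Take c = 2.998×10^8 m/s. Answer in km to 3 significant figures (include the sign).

γ = 1/√(1 − 0.306²) = 1.0504
Δx' = γ(Δx − vΔt) = 1.0504 × (6700 m − 0.306×(2.998×10^8 m/s)×3.70×10^-6 s)
= 1.0504 × (6360.6 m) = 6.68 km

Δx' ≈ 6.68 km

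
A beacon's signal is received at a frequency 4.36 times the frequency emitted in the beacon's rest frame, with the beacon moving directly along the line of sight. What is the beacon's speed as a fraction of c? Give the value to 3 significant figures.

f_obs/f_src = √((1+β)/(1−β)) = 4.36  ⇒  (1+β)/(1−β) = 19.010
β = |1 − D²|/(1 + D²) = |1 − 19.010|/(1 + 19.010) = 0.900

β ≈ 0.900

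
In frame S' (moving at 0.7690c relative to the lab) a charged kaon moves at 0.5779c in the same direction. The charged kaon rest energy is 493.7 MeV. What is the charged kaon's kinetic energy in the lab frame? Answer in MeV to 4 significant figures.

K ≈ 873.2 MeV

u_lab = (0.5779 + 0.7690)/(1 + 0.5779×0.7690) = 0.9324946
γ = 1/√(1 − 0.9324946²) = 2.76867
K = (γ − 1)m₀c² = (2.76867 − 1) × 493.7 = 1.76867 × 493.7 = 873.2 MeV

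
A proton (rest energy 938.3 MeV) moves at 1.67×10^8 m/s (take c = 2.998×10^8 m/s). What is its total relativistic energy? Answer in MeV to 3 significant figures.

β = v/c = 1.67×10^8 / 2.998×10^8 = 0.55704
γ = 1/√(1 − 0.55704²) = 1.2041
E = γm₀c² = 1.2041 × 938.3 MeV = 1130 MeV

E ≈ 1130 MeV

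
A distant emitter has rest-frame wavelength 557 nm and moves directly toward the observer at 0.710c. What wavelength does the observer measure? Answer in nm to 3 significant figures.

λ_obs ≈ 229 nm

Relativistic Doppler: λ_obs = λ_src √((1−β)/(1+β))
= 557 × √(0.29000/1.7100) = 557 × 0.41181 = 229 nm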